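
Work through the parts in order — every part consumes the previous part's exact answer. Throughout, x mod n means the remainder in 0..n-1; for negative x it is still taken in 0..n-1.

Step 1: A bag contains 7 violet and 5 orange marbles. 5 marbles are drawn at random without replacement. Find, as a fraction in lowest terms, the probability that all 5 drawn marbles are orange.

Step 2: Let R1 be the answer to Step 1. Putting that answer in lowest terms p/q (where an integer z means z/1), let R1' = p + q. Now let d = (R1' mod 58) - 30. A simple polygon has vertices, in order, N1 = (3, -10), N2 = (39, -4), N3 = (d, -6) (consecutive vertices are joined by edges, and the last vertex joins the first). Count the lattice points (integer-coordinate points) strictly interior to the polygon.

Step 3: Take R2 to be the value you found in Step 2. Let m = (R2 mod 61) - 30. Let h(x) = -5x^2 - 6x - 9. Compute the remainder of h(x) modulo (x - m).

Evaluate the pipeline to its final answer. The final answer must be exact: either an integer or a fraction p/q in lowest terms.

-2129

Step 1: total draws C(12,5) = 792; favorable C(5,5) = 1; P = 1/792; answer 1/792
Step 2: R1 = 1/792; threaded value p + q = 793; d = 9; cross terms: (3*-4 - 39*-10)=378, (39*-6 - 9*-4)=-198, (9*-10 - 3*-6)=-72; twice the area = |108| = 108; area = 54; boundary points = 6 + 2 + 2 = 10; strictly interior points = area - boundary/2 + 1 = 50; answer 50
Step 3: R2 = 50; m = 20; remainder = value at the root: -5*(20)^2 - 6*(20)^1 - 9 = (-2000) + (-120) + (-9) = -2129; answer -2129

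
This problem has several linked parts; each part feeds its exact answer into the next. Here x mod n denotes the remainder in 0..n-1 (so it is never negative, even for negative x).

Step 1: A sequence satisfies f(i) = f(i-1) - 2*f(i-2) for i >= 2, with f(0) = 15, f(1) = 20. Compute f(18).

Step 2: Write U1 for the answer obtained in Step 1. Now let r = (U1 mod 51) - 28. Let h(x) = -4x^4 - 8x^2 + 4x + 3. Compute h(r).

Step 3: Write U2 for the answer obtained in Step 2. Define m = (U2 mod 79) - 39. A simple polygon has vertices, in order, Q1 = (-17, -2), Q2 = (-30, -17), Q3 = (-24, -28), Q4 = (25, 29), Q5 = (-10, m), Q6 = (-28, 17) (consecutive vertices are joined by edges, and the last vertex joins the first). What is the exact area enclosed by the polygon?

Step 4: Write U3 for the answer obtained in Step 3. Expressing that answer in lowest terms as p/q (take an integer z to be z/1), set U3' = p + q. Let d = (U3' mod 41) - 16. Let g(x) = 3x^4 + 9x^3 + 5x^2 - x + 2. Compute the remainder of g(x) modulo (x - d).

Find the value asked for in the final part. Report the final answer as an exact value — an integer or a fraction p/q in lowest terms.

882

Step 1: f(2) = 1*(20) - 2*(15) = -10; iterating: f(2)=-10, f(3)=-50, f(4)=-30, f(5)=70, f(6)=130, f(7)=-10, f(8)=-270, f(9)=-250, f(10)=290, f(11)=790, f(12)=210, f(13)=-1370, f(14)=-1790, f(15)=950, f(16)=4530, f(17)=2630, f(18)=-6430; answer -6430
Step 2: U1 = -6430; r = 19; -4*(19)^4 - 8*(19)^2 + 4*(19)^1 + 3 = (-521284) + (-2888) + (76) + (3) = -524093; answer -524093
Step 3: U2 = -524093; m = 33; cross terms: (-17*-17 - -30*-2)=229, (-30*-28 - -24*-17)=432, (-24*29 - 25*-28)=4, (25*33 - -10*29)=1115, (-10*17 - -28*33)=754, (-28*-2 - -17*17)=345; twice the area = |2879| = 2879; area = 2879/2; answer 2879/2
Step 4: U3 = 2879/2; threaded value p + q = 2881; d = -5; remainder = value at the root: 3*(-5)^4 + 9*(-5)^3 + 5*(-5)^2 - 1*(-5)^1 + 2 = (1875) + (-1125) + (125) + (5) + (2) = 882; answer 882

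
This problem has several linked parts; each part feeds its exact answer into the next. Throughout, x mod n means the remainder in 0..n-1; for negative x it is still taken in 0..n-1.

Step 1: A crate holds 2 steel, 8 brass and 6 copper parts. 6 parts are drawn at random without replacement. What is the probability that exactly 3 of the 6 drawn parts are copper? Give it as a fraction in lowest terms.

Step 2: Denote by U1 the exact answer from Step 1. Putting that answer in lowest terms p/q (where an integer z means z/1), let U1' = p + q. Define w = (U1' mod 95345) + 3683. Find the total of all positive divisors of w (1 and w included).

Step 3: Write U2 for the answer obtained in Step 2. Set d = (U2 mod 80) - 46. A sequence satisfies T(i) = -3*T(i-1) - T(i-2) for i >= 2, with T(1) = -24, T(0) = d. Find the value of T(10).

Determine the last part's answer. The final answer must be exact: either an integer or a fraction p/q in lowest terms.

281224

Step 1: total draws C(16,6) = 8008; favorable C(6,3)*C(10,3) = 2400; P = 300/1001; answer 300/1001
Step 2: U1 = 300/1001; threaded value p + q = 1301; w = 4984; 4984 = 2^3 * 7 * 89; sigma = (1 + 2 + 4 + 8) * (1 + 7) * (1 + 89) = 15 * 8 * 90 = 10800; answer 10800
Step 3: U2 = 10800; d = -46; T(2) = -3*(-24) - 1*(-46) = 118; iterating: T(2)=118, T(3)=-330, T(4)=872, T(5)=-2286, T(6)=5986, T(7)=-15672, T(8)=41030, T(9)=-107418, T(10)=281224; answer 281224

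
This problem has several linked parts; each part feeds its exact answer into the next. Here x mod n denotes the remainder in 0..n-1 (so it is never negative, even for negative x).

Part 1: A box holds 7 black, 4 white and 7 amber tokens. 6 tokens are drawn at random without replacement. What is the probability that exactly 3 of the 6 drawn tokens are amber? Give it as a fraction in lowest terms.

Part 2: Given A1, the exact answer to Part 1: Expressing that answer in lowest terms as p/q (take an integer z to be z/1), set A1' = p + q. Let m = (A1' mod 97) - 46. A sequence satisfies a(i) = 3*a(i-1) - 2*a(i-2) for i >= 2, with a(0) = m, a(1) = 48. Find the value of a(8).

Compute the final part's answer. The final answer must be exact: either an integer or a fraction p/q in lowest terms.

Part 1: total draws C(18,6) = 18564; favorable C(7,3)*C(11,3) = 5775; P = 275/884; answer 275/884
Part 2: A1 = 275/884; threaded value p + q = 1159; m = 46; a(2) = 3*(48) - 2*(46) = 52; iterating: a(2)=52, a(3)=60, a(4)=76, a(5)=108, a(6)=172, a(7)=300, a(8)=556; answer 556

556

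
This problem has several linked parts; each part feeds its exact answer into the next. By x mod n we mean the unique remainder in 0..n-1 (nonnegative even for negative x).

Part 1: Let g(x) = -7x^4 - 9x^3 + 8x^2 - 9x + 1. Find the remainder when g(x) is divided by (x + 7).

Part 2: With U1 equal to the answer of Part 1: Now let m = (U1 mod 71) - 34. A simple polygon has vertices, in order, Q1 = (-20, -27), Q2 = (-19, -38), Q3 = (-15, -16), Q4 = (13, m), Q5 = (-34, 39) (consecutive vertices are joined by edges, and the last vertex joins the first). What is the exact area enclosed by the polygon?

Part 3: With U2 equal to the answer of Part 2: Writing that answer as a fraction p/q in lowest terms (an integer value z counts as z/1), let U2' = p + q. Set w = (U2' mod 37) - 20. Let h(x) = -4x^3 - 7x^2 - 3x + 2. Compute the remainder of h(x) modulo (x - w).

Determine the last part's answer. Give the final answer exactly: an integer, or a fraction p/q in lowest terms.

-18222

Part 1: remainder = value at the root: -7*(-7)^4 - 9*(-7)^3 + 8*(-7)^2 - 9*(-7)^1 + 1 = (-16807) + (3087) + (392) + (63) + (1) = -13264; answer -13264
Part 2: U1 = -13264; m = -21; cross terms: (-20*-38 - -19*-27)=247, (-19*-16 - -15*-38)=-266, (-15*-21 - 13*-16)=523, (13*39 - -34*-21)=-207, (-34*-27 - -20*39)=1698; twice the area = |1995| = 1995; area = 1995/2; answer 1995/2
Part 3: U2 = 1995/2; threaded value p + q = 1997; w = 16; remainder = value at the root: -4*(16)^3 - 7*(16)^2 - 3*(16)^1 + 2 = (-16384) + (-1792) + (-48) + (2) = -18222; answer -18222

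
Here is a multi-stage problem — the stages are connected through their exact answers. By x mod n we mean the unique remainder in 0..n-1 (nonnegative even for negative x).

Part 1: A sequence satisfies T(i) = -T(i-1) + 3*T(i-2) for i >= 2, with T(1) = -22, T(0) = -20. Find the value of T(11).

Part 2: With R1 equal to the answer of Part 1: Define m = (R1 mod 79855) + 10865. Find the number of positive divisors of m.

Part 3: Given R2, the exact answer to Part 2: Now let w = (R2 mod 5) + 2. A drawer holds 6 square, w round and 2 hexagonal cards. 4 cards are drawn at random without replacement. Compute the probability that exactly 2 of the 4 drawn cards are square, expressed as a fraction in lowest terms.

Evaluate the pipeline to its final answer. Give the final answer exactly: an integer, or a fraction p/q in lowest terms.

Part 1: T(2) = -1*(-22) + 3*(-20) = -38; iterating: T(2)=-38, T(3)=-28, T(4)=-86, T(5)=2, T(6)=-260, T(7)=266, T(8)=-1046, T(9)=1844, T(10)=-4982, T(11)=10514; answer 10514
Part 2: R1 = 10514; m = 21379; 21379 is prime, so its only divisors are 1 and 21379; count = 2; answer 2
Part 3: R2 = 2; w = 4; total draws C(12,4) = 495; favorable C(6,2)*C(6,2) = 225; P = 5/11; answer 5/11

5/11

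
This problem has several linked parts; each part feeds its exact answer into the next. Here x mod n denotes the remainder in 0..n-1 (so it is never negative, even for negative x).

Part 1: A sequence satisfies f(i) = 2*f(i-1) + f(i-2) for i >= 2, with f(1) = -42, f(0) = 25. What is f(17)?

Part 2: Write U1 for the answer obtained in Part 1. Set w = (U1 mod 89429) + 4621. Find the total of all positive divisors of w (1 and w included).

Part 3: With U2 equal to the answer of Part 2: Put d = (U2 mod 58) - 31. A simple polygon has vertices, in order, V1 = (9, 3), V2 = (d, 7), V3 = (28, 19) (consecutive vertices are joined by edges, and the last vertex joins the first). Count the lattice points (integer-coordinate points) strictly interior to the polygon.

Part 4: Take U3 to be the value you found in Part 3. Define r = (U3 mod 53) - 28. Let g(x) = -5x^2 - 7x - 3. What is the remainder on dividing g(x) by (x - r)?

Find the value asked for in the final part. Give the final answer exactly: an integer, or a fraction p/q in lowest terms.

Part 1: f(2) = 2*(-42) + 1*(25) = -59; iterating: f(2)=-59, f(3)=-160, f(4)=-379, f(5)=-918, f(6)=-2215, f(7)=-5348, f(8)=-12911, f(9)=-31170, f(10)=-75251, f(11)=-181672, f(12)=-438595, f(13)=-1058862, f(14)=-2556319, f(15)=-6171500, f(16)=-14899319, f(17)=-35970138; answer -35970138
Part 2: U1 = -35970138; w = 74370; 74370 = 2 * 3 * 5 * 37 * 67; sigma = (1 + 2) * (1 + 3) * (1 + 5) * (1 + 37) * (1 + 67) = 3 * 4 * 6 * 38 * 68 = 186048; answer 186048
Part 3: U2 = 186048; d = 11; cross terms: (9*7 - 11*3)=30, (11*19 - 28*7)=13, (28*3 - 9*19)=-87; twice the area = |-44| = 44; area = 22; boundary points = 2 + 1 + 1 = 4; strictly interior points = area - boundary/2 + 1 = 21; answer 21
Part 4: U3 = 21; r = -7; remainder = value at the root: -5*(-7)^2 - 7*(-7)^1 - 3 = (-245) + (49) + (-3) = -199; answer -199

-199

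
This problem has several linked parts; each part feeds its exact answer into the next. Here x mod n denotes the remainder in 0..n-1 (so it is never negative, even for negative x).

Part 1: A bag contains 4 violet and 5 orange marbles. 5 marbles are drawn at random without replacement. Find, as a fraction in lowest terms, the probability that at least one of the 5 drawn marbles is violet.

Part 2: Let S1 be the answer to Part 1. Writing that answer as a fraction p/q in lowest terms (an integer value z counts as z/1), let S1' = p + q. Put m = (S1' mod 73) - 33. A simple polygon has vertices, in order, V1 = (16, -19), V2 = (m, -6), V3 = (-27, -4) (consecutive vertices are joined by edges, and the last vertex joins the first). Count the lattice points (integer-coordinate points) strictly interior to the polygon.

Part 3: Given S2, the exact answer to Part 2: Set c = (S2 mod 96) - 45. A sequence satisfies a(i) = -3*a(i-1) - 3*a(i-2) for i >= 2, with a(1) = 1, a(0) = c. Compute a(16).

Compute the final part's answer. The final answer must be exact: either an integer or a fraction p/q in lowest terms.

Part 1: total draws C(9,5) = 126; complement C(5,5) = 1; favorable 126 - 1 = 125; P = 125/126; answer 125/126
Part 2: S1 = 125/126; threaded value p + q = 251; m = -1; cross terms: (16*-6 - -1*-19)=-115, (-1*-4 - -27*-6)=-158, (-27*-19 - 16*-4)=577; twice the area = |304| = 304; area = 152; boundary points = 1 + 2 + 1 = 4; strictly interior points = area - boundary/2 + 1 = 151; answer 151
Part 3: S2 = 151; c = 10; a(2) = -3*(1) - 3*(10) = -33; iterating: a(2)=-33, a(3)=96, a(4)=-189, a(5)=279, a(6)=-270, a(7)=-27, a(8)=891, a(9)=-2592, a(10)=5103, a(11)=-7533, a(12)=7290, a(13)=729, a(14)=-24057, a(15)=69984, a(16)=-137781; answer -137781

-137781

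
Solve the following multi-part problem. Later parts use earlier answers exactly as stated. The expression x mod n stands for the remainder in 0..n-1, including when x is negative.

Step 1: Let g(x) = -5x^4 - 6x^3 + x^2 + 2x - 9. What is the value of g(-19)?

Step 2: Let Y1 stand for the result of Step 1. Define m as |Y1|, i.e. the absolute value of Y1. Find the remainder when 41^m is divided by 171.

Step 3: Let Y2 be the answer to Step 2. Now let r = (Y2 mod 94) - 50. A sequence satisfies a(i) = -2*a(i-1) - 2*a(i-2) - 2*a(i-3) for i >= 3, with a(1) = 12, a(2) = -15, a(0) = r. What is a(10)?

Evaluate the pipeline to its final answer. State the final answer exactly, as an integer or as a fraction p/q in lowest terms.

Step 1: -5*(-19)^4 - 6*(-19)^3 + 1*(-19)^2 + 2*(-19)^1 - 9 = (-651605) + (41154) + (361) + (-38) + (-9) = -610137; answer -610137
Step 2: Y1 = -610137; m = 610137; squarings mod 171: 41^1=41, 41^2=142, 41^4=157, 41^8=25, 41^16=112, 41^32=61, 41^64=130, 41^128=142, 41^256=157, 41^512=25, 41^1024=112, 41^2048=61, 41^4096=130, 41^8192=142, 41^16384=157, 41^32768=25, 41^65536=112, 41^131072=61, 41^262144=130, 41^524288=142; 41^610137 = 41^1 * 41^8 * 41^16 * 41^64 * 41^256 * 41^512 * 41^1024 * 41^2048 * 41^16384 * 41^65536 * 41^524288 = 170 (mod 171); answer 170
Step 3: Y2 = 170; r = 26; a(3) = -2*(-15) - 2*(12) - 2*(26) = -46; iterating: a(3)=-46, a(4)=98, a(5)=-74, a(6)=44, a(7)=-136, a(8)=332, a(9)=-480, a(10)=568; answer 568

568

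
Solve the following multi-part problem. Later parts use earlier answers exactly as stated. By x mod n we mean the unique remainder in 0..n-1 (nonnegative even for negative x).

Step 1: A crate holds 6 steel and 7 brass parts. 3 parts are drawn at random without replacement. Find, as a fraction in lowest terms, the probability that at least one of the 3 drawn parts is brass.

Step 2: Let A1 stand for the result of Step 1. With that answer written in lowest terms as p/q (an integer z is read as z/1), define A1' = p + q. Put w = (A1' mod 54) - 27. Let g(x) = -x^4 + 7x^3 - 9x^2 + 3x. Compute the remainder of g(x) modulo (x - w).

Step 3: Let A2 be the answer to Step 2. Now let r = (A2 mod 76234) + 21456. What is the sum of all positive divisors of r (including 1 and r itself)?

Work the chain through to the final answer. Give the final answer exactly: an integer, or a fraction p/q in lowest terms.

Step 1: total draws C(13,3) = 286; complement C(6,3) = 20; favorable 286 - 20 = 266; P = 133/143; answer 133/143
Step 2: A1 = 133/143; threaded value p + q = 276; w = -21; remainder = value at the root: -1*(-21)^4 + 7*(-21)^3 - 9*(-21)^2 + 3*(-21)^1 = (-194481) + (-64827) + (-3969) + (-63) = -263340; answer -263340
Step 3: A2 = -263340; r = 63052; 63052 = 2^2 * 11 * 1433; sigma = (1 + 2 + 4) * (1 + 11) * (1 + 1433) = 7 * 12 * 1434 = 120456; answer 120456

120456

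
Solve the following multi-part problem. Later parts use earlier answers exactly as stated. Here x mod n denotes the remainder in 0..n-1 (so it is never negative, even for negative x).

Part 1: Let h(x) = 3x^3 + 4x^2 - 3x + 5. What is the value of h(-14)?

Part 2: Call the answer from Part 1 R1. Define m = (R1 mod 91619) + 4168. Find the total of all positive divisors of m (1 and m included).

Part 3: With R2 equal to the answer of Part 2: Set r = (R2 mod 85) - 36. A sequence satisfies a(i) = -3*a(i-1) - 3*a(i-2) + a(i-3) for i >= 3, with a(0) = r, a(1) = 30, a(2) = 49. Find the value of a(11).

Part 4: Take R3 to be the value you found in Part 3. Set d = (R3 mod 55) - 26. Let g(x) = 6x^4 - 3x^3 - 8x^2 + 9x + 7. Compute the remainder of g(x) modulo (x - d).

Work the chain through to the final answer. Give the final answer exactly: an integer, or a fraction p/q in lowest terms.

56297

Part 1: 3*(-14)^3 + 4*(-14)^2 - 3*(-14)^1 + 5 = (-8232) + (784) + (42) + (5) = -7401; answer -7401
Part 2: R1 = -7401; m = 88386; 88386 = 2 * 3 * 14731; sigma = (1 + 2) * (1 + 3) * (1 + 14731) = 3 * 4 * 14732 = 176784; answer 176784
Part 3: R2 = 176784; r = 33; a(3) = -3*(49) - 3*(30) + 1*(33) = -204; iterating: a(3)=-204, a(4)=495, a(5)=-824, a(6)=783, a(7)=618, a(8)=-5027, a(9)=14010, a(10)=-26331, a(11)=31936; answer 31936
Part 4: R3 = 31936; d = 10; remainder = value at the root: 6*(10)^4 - 3*(10)^3 - 8*(10)^2 + 9*(10)^1 + 7 = (60000) + (-3000) + (-800) + (90) + (7) = 56297; answer 56297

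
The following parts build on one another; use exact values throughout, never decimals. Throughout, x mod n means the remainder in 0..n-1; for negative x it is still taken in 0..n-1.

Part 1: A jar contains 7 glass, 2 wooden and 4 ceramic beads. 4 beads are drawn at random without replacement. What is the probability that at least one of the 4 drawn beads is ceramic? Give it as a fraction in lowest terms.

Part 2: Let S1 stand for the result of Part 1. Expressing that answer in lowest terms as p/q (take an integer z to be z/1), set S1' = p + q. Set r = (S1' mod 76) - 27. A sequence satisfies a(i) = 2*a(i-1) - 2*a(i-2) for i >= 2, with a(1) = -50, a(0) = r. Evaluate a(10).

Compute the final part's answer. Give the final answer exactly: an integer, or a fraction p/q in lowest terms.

-1120

Part 1: total draws C(13,4) = 715; complement C(9,4) = 126; favorable 715 - 126 = 589; P = 589/715; answer 589/715
Part 2: S1 = 589/715; threaded value p + q = 1304; r = -15; a(2) = 2*(-50) - 2*(-15) = -70; iterating: a(2)=-70, a(3)=-40, a(4)=60, a(5)=200, a(6)=280, a(7)=160, a(8)=-240, a(9)=-800, a(10)=-1120; answer -1120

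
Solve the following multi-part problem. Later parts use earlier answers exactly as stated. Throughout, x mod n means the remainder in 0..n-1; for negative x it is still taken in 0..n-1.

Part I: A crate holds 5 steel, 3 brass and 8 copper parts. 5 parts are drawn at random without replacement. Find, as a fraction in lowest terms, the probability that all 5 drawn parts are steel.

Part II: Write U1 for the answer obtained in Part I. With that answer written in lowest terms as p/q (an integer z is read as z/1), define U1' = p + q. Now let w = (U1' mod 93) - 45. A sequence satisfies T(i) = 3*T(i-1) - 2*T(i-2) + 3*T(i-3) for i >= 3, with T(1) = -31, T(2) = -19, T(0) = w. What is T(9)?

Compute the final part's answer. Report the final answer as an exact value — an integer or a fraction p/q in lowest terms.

40283

Part I: total draws C(16,5) = 4368; favorable C(5,5) = 1; P = 1/4368; answer 1/4368
Part II: U1 = 1/4368; threaded value p + q = 4369; w = 46; T(3) = 3*(-19) - 2*(-31) + 3*(46) = 143; iterating: T(3)=143, T(4)=374, T(5)=779, T(6)=2018, T(7)=5618, T(8)=15155, T(9)=40283; answer 40283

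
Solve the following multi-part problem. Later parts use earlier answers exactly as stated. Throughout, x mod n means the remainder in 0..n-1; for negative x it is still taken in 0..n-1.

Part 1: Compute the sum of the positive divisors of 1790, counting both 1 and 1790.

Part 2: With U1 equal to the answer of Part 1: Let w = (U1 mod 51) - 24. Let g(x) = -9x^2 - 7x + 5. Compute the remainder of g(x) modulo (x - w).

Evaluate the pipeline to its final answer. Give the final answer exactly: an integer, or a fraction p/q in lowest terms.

Part 1: 1790 = 2 * 5 * 179; sigma = (1 + 2) * (1 + 5) * (1 + 179) = 3 * 6 * 180 = 3240; answer 3240
Part 2: U1 = 3240; w = 3; remainder = value at the root: -9*(3)^2 - 7*(3)^1 + 5 = (-81) + (-21) + (5) = -97; answer -97

-97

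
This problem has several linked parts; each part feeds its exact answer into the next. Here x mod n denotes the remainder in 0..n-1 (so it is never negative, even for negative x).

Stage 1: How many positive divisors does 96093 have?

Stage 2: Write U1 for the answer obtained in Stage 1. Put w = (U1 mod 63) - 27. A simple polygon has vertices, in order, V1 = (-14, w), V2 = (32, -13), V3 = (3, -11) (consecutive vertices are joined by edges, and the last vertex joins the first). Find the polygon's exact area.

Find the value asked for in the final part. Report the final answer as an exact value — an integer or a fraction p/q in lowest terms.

133

Stage 1: 96093 = 3^3 * 3559; number of divisors = (3+1) * (1+1) = 8; answer 8
Stage 2: U1 = 8; w = -19; cross terms: (-14*-13 - 32*-19)=790, (32*-11 - 3*-13)=-313, (3*-19 - -14*-11)=-211; twice the area = |266| = 266; area = 133; answer 133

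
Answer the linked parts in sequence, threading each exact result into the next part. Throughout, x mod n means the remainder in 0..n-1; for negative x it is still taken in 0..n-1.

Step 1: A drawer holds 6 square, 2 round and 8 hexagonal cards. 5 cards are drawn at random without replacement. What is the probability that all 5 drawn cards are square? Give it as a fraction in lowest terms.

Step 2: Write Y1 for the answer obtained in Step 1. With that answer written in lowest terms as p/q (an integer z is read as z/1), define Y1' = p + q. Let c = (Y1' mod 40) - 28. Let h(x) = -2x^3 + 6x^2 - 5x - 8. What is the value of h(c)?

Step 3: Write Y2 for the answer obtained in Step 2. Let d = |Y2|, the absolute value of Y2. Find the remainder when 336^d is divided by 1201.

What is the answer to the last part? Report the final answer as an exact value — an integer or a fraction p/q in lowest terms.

Step 1: total draws C(16,5) = 4368; favorable C(6,5) = 6; P = 1/728; answer 1/728
Step 2: Y1 = 1/728; threaded value p + q = 729; c = -19; -2*(-19)^3 + 6*(-19)^2 - 5*(-19)^1 - 8 = (13718) + (2166) + (95) + (-8) = 15971; answer 15971
Step 3: Y2 = 15971; d = 15971; squarings mod 1201: 336^1=336, 336^2=2, 336^4=4, 336^8=16, 336^16=256, 336^32=682, 336^64=337, 336^128=675, 336^256=446, 336^512=751, 336^1024=732, 336^2048=178, 336^4096=458, 336^8192=790; 336^15971 = 336^1 * 336^2 * 336^32 * 336^64 * 336^512 * 336^1024 * 336^2048 * 336^4096 * 336^8192 = 899 (mod 1201); answer 899

899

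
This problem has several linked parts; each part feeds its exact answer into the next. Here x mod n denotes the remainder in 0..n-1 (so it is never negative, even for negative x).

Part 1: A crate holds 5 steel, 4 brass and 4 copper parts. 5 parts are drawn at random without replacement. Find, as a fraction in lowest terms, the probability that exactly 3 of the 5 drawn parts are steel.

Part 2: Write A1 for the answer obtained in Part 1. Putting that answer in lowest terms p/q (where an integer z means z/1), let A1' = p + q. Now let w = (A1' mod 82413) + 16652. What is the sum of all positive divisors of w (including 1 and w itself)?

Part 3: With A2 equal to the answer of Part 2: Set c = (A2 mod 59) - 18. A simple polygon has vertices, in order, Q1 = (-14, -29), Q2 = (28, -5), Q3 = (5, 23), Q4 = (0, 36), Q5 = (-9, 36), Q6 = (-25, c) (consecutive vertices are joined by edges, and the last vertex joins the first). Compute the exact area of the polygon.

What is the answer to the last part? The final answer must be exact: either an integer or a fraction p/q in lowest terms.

Part 1: total draws C(13,5) = 1287; favorable C(5,3)*C(8,2) = 280; P = 280/1287; answer 280/1287
Part 2: A1 = 280/1287; threaded value p + q = 1567; w = 18219; 18219 = 3 * 6073; sigma = (1 + 3) * (1 + 6073) = 4 * 6074 = 24296; answer 24296
Part 3: A2 = 24296; c = 29; cross terms: (-14*-5 - 28*-29)=882, (28*23 - 5*-5)=669, (5*36 - 0*23)=180, (0*36 - -9*36)=324, (-9*29 - -25*36)=639, (-25*-29 - -14*29)=1131; twice the area = |3825| = 3825; area = 3825/2; answer 3825/2

3825/2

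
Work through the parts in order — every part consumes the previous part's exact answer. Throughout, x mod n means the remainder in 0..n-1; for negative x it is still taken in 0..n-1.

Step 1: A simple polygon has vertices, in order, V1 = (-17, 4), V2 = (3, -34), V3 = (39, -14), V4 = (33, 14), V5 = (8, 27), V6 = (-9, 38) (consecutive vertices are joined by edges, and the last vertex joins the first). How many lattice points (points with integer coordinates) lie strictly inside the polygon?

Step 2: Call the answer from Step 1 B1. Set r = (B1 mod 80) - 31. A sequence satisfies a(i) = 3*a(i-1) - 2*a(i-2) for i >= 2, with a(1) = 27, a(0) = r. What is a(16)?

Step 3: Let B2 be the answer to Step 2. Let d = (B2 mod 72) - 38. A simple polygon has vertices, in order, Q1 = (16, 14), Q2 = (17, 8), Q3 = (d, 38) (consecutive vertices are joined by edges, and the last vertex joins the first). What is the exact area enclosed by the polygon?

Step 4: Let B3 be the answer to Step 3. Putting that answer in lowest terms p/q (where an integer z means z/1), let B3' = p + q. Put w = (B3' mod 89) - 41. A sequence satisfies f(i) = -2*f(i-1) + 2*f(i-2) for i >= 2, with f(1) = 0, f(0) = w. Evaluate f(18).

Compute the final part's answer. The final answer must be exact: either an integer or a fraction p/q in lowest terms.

-471096832

Step 1: cross terms: (-17*-34 - 3*4)=566, (3*-14 - 39*-34)=1284, (39*14 - 33*-14)=1008, (33*27 - 8*14)=779, (8*38 - -9*27)=547, (-9*4 - -17*38)=610; twice the area = |4794| = 4794; area = 2397; boundary points = 2 + 4 + 2 + 1 + 1 + 2 = 12; strictly interior points = area - boundary/2 + 1 = 2392; answer 2392
Step 2: B1 = 2392; r = 41; a(2) = 3*(27) - 2*(41) = -1; iterating: a(2)=-1, a(3)=-57, a(4)=-169, a(5)=-393, a(6)=-841, a(7)=-1737, a(8)=-3529, a(9)=-7113, a(10)=-14281, a(11)=-28617, a(12)=-57289, a(13)=-114633, a(14)=-229321, a(15)=-458697, a(16)=-917449; answer -917449
Step 3: B2 = -917449; d = 9; cross terms: (16*8 - 17*14)=-110, (17*38 - 9*8)=574, (9*14 - 16*38)=-482; twice the area = |-18| = 18; area = 9; answer 9
Step 4: B3 = 9; threaded value p + q = 10; w = -31; f(2) = -2*(0) + 2*(-31) = -62; iterating: f(2)=-62, f(3)=124, f(4)=-372, f(5)=992, f(6)=-2728, f(7)=7440, f(8)=-20336, f(9)=55552, f(10)=-151776, f(11)=414656, f(12)=-1132864, f(13)=3095040, f(14)=-8455808, f(15)=23101696, f(16)=-63115008, f(17)=172433408, f(18)=-471096832; answer -471096832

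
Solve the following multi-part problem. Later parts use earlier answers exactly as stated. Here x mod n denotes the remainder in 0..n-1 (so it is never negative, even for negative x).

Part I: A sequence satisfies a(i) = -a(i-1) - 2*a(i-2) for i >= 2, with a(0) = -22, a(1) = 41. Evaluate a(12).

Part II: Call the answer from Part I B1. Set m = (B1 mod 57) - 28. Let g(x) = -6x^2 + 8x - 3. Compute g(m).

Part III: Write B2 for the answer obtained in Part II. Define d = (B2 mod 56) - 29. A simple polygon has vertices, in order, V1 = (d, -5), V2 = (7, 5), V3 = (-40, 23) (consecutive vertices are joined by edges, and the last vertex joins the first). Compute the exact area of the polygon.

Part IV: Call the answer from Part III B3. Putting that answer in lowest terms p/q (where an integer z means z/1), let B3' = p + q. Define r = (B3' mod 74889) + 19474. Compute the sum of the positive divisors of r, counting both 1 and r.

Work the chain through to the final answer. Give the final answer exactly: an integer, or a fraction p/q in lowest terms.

Part I: a(2) = -1*(41) - 2*(-22) = 3; iterating: a(2)=3, a(3)=-85, a(4)=79, a(5)=91, a(6)=-249, a(7)=67, a(8)=431, a(9)=-565, a(10)=-297, a(11)=1427, a(12)=-833; answer -833
Part II: B1 = -833; m = -6; -6*(-6)^2 + 8*(-6)^1 - 3 = (-216) + (-48) + (-3) = -267; answer -267
Part III: B2 = -267; d = -16; cross terms: (-16*5 - 7*-5)=-45, (7*23 - -40*5)=361, (-40*-5 - -16*23)=568; twice the area = |884| = 884; area = 442; answer 442
Part IV: B3 = 442; threaded value p + q = 443; r = 19917; 19917 = 3^2 * 2213; sigma = (1 + 3 + 9) * (1 + 2213) = 13 * 2214 = 28782; answer 28782

28782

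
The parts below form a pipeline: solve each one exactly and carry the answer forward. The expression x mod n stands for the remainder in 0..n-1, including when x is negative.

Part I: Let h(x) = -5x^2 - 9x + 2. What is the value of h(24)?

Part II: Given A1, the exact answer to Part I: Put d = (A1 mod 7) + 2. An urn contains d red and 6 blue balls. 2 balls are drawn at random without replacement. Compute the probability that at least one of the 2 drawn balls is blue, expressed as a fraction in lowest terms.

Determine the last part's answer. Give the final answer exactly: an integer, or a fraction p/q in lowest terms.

Part I: -5*(24)^2 - 9*(24)^1 + 2 = (-2880) + (-216) + (2) = -3094; answer -3094
Part II: A1 = -3094; d = 2; total draws C(8,2) = 28; complement C(2,2) = 1; favorable 28 - 1 = 27; P = 27/28; answer 27/28

27/28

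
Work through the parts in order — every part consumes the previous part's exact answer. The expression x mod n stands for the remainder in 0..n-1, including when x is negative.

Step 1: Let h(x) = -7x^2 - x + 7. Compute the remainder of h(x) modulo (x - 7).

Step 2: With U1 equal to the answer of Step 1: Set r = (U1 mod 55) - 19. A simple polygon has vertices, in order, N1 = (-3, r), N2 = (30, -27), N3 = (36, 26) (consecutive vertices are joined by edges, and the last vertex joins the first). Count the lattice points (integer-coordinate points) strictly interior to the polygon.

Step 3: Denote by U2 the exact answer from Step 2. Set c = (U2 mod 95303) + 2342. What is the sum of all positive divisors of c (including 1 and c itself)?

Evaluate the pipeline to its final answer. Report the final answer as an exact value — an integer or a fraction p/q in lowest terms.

Step 1: remainder = value at the root: -7*(7)^2 - 1*(7)^1 + 7 = (-343) + (-7) + (7) = -343; answer -343
Step 2: U1 = -343; r = 23; cross terms: (-3*-27 - 30*23)=-609, (30*26 - 36*-27)=1752, (36*23 - -3*26)=906; twice the area = |2049| = 2049; area = 2049/2; boundary points = 1 + 1 + 3 = 5; strictly interior points = area - boundary/2 + 1 = 1023; answer 1023
Step 3: U2 = 1023; c = 3365; 3365 = 5 * 673; sigma = (1 + 5) * (1 + 673) = 6 * 674 = 4044; answer 4044

4044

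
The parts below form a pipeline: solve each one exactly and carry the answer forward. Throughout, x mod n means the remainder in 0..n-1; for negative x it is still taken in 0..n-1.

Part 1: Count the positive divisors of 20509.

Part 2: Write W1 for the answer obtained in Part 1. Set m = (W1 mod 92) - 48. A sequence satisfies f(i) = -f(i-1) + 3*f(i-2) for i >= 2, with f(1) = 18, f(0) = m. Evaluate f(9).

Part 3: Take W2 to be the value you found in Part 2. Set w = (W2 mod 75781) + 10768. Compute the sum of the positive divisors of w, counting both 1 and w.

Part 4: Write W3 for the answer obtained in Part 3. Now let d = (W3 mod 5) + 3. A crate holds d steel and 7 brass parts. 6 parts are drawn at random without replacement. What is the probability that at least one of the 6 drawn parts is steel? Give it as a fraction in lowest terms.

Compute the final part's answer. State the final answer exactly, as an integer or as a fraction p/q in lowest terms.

Part 1: 20509 is prime, so its only divisors are 1 and 20509; count = 2; answer 2
Part 2: W1 = 2; m = -46; f(2) = -1*(18) + 3*(-46) = -156; iterating: f(2)=-156, f(3)=210, f(4)=-678, f(5)=1308, f(6)=-3342, f(7)=7266, f(8)=-17292, f(9)=39090; answer 39090
Part 3: W2 = 39090; w = 49858; 49858 = 2 * 97 * 257; sigma = (1 + 2) * (1 + 97) * (1 + 257) = 3 * 98 * 258 = 75852; answer 75852
Part 4: W3 = 75852; d = 5; total draws C(12,6) = 924; complement C(7,6) = 7; favorable 924 - 7 = 917; P = 131/132; answer 131/132

131/132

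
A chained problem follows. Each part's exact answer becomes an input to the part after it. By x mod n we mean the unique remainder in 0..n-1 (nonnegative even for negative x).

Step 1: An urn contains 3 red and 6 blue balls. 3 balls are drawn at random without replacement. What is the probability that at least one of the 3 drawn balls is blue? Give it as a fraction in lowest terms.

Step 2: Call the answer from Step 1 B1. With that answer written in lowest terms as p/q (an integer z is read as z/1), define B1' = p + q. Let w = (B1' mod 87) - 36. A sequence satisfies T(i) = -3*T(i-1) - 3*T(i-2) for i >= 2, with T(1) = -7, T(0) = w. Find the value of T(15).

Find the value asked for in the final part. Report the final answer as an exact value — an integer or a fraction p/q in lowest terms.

258066

Step 1: total draws C(9,3) = 84; complement C(3,3) = 1; favorable 84 - 1 = 83; P = 83/84; answer 83/84
Step 2: B1 = 83/84; threaded value p + q = 167; w = 44; T(2) = -3*(-7) - 3*(44) = -111; iterating: T(2)=-111, T(3)=354, T(4)=-729, T(5)=1125, T(6)=-1188, T(7)=189, T(8)=2997, T(9)=-9558, T(10)=19683, T(11)=-30375, T(12)=32076, T(13)=-5103, T(14)=-80919, T(15)=258066; answer 258066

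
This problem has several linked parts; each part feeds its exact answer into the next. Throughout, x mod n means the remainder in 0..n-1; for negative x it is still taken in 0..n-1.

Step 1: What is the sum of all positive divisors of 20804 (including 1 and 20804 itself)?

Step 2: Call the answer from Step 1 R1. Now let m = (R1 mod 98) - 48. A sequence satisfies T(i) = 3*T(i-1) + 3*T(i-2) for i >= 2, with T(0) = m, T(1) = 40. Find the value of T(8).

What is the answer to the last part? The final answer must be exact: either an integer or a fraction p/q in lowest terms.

121986

Step 1: 20804 = 2^2 * 7 * 743; sigma = (1 + 2 + 4) * (1 + 7) * (1 + 743) = 7 * 8 * 744 = 41664; answer 41664
Step 2: R1 = 41664; m = -34; T(2) = 3*(40) + 3*(-34) = 18; iterating: T(2)=18, T(3)=174, T(4)=576, T(5)=2250, T(6)=8478, T(7)=32184, T(8)=121986; answer 121986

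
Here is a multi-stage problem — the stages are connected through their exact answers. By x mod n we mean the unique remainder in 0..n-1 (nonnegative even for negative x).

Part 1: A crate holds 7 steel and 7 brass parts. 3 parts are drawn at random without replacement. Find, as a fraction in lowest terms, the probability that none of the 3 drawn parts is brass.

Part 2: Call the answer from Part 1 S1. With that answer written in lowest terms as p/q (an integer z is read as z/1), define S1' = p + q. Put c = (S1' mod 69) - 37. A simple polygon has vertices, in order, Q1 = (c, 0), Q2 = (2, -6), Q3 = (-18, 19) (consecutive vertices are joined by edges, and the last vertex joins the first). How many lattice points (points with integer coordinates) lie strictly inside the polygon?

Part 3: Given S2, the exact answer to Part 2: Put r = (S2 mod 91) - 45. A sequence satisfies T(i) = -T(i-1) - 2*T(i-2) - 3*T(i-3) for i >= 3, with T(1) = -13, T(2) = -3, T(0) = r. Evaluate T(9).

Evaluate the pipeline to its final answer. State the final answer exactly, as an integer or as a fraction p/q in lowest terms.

779

Part 1: total draws C(14,3) = 364; favorable C(7,3) = 35; P = 5/52; answer 5/52
Part 2: S1 = 5/52; threaded value p + q = 57; c = 20; cross terms: (20*-6 - 2*0)=-120, (2*19 - -18*-6)=-70, (-18*0 - 20*19)=-380; twice the area = |-570| = 570; area = 285; boundary points = 6 + 5 + 19 = 30; strictly interior points = area - boundary/2 + 1 = 271; answer 271
Part 3: S2 = 271; r = 44; T(3) = -1*(-3) - 2*(-13) - 3*(44) = -103; iterating: T(3)=-103, T(4)=148, T(5)=67, T(6)=-54, T(7)=-524, T(8)=431, T(9)=779; answer 779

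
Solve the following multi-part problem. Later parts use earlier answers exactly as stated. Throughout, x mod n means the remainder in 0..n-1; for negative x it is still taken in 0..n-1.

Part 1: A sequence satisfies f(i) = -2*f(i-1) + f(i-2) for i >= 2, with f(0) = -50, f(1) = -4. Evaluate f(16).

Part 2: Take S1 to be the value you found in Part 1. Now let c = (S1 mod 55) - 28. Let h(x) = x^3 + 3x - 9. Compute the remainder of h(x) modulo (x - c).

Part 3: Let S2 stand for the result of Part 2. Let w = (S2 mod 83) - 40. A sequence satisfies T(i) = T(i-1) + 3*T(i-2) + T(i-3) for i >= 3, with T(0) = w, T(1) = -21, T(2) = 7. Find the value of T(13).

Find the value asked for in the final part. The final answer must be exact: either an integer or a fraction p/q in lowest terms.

Part 1: f(2) = -2*(-4) + 1*(-50) = -42; iterating: f(2)=-42, f(3)=80, f(4)=-202, f(5)=484, f(6)=-1170, f(7)=2824, f(8)=-6818, f(9)=16460, f(10)=-39738, f(11)=95936, f(12)=-231610, f(13)=559156, f(14)=-1349922, f(15)=3259000, f(16)=-7867922; answer -7867922
Part 2: S1 = -7867922; c = 20; remainder = value at the root: 1*(20)^3 + 3*(20)^1 - 9 = (8000) + (60) + (-9) = 8051; answer 8051
Part 3: S2 = 8051; w = -40; T(3) = 1*(7) + 3*(-21) + 1*(-40) = -96; iterating: T(3)=-96, T(4)=-96, T(5)=-377, T(6)=-761, T(7)=-1988, T(8)=-4648, T(9)=-11373, T(10)=-27305, T(11)=-66072, T(12)=-159360, T(13)=-384881; answer -384881

-384881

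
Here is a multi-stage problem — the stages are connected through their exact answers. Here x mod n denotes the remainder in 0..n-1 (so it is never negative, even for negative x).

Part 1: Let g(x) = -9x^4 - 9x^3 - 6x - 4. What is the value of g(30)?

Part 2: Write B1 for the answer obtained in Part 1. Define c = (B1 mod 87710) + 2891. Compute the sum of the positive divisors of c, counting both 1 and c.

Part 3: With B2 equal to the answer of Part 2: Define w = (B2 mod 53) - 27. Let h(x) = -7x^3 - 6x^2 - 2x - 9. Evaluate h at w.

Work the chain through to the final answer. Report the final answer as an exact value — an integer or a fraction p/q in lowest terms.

1299

Part 1: -9*(30)^4 - 9*(30)^3 - 6*(30)^1 - 4 = (-7290000) + (-243000) + (-180) + (-4) = -7533184; answer -7533184
Part 2: B1 = -7533184; c = 12767; 12767 = 17 * 751; sigma = (1 + 17) * (1 + 751) = 18 * 752 = 13536; answer 13536
Part 3: B2 = 13536; w = -6; -7*(-6)^3 - 6*(-6)^2 - 2*(-6)^1 - 9 = (1512) + (-216) + (12) + (-9) = 1299; answer 1299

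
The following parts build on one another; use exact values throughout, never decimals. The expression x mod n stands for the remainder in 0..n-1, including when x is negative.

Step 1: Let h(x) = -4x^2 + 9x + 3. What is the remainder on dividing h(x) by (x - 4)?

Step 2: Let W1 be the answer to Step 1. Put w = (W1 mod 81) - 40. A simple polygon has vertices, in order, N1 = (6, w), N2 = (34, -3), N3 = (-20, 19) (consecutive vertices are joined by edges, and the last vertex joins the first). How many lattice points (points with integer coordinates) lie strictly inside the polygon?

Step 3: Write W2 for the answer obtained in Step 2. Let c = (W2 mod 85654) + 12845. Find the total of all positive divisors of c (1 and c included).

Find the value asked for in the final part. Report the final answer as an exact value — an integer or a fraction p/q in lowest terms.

Step 1: remainder = value at the root: -4*(4)^2 + 9*(4)^1 + 3 = (-64) + (36) + (3) = -25; answer -25
Step 2: W1 = -25; w = 16; cross terms: (6*-3 - 34*16)=-562, (34*19 - -20*-3)=586, (-20*16 - 6*19)=-434; twice the area = |-410| = 410; area = 205; boundary points = 1 + 2 + 1 = 4; strictly interior points = area - boundary/2 + 1 = 204; answer 204
Step 3: W2 = 204; c = 13049; 13049 is prime, so its only divisors are 1 and 13049; sigma = 1 + 13049 = 13050; answer 13050

13050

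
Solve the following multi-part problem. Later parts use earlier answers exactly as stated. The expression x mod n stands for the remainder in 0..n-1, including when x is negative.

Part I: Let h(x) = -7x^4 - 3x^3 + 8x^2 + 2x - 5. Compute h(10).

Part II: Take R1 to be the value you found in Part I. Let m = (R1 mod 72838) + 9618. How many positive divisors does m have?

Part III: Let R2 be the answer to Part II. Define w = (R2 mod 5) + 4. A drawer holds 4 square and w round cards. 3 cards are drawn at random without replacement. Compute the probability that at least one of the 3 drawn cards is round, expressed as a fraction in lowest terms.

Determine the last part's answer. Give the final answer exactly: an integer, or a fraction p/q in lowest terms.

29/30

Part I: -7*(10)^4 - 3*(10)^3 + 8*(10)^2 + 2*(10)^1 - 5 = (-70000) + (-3000) + (800) + (20) + (-5) = -72185; answer -72185
Part II: R1 = -72185; m = 10271; 10271 is prime, so its only divisors are 1 and 10271; count = 2; answer 2
Part III: R2 = 2; w = 6; total draws C(10,3) = 120; complement C(4,3) = 4; favorable 120 - 4 = 116; P = 29/30; answer 29/30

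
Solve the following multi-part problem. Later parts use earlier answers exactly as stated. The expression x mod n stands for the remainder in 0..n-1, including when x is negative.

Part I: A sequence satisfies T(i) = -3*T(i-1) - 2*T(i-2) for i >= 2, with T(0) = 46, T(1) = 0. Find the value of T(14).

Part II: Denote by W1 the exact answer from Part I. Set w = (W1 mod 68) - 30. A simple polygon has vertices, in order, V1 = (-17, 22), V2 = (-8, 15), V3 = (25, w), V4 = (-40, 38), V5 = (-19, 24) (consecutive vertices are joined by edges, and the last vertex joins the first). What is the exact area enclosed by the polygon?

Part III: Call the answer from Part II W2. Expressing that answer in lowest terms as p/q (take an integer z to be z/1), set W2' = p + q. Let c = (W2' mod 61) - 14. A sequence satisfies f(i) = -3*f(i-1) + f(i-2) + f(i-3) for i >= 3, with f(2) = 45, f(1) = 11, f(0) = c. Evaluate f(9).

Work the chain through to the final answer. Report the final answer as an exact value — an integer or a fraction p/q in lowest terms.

Part I: T(2) = -3*(0) - 2*(46) = -92; iterating: T(2)=-92, T(3)=276, T(4)=-644, T(5)=1380, T(6)=-2852, T(7)=5796, T(8)=-11684, T(9)=23460, T(10)=-47012, T(11)=94116, T(12)=-188324, T(13)=376740, T(14)=-753572; answer -753572
Part II: W1 = -753572; w = -26; cross terms: (-17*15 - -8*22)=-79, (-8*-26 - 25*15)=-167, (25*38 - -40*-26)=-90, (-40*24 - -19*38)=-238, (-19*22 - -17*24)=-10; twice the area = |-584| = 584; area = 292; answer 292
Part III: W2 = 292; threaded value p + q = 293; c = 35; f(3) = -3*(45) + 1*(11) + 1*(35) = -89; iterating: f(3)=-89, f(4)=323, f(5)=-1013, f(6)=3273, f(7)=-10509, f(8)=33787, f(9)=-108597; answer -108597

-108597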